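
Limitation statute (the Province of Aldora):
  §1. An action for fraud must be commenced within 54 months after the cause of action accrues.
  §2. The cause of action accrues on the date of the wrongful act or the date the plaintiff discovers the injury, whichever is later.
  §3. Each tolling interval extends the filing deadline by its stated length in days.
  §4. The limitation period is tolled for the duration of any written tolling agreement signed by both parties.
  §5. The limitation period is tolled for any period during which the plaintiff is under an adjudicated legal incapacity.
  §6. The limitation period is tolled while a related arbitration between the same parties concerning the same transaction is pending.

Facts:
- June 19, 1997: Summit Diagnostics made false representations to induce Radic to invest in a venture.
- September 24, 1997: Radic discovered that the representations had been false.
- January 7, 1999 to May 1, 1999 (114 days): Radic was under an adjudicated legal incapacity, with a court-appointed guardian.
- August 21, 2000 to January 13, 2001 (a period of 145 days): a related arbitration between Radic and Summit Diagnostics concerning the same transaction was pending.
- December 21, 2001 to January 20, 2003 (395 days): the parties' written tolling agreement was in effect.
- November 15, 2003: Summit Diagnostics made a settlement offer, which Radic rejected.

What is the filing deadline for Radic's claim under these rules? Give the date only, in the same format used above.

January 7, 2004

The claim accrued on September 24, 1997 — the later of the June 19, 1997 act and the September 24, 1997 discovery.
54 months from September 24, 1997 is March 24, 2002.
The plaintiff's legal incapacity from January 7, 1999 to May 1, 1999 tolled the period for 114 days, extending the deadline to July 16, 2002.
The pending related arbitration from August 21, 2000 to January 13, 2001 tolled the period for 145 days, extending the deadline to December 8, 2002.
The written tolling agreement from December 21, 2001 to January 20, 2003 tolled the period for 395 days, extending the deadline to January 7, 2004.
The other events in the timeline have no effect on the limitation period under the stated rules.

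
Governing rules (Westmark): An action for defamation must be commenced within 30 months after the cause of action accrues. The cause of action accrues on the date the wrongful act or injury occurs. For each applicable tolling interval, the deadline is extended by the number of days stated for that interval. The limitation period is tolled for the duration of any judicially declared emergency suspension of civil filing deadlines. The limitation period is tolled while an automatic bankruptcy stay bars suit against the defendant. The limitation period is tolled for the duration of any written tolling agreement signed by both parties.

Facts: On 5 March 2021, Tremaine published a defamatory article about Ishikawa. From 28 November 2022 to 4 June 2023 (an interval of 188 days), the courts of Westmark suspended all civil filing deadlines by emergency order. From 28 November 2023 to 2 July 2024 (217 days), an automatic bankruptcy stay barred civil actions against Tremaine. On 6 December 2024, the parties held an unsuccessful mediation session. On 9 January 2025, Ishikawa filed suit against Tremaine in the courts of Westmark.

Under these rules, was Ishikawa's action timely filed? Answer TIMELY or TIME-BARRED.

The limitation period began to run on 5 March 2021.
Adding the 30 months base period to 5 March 2021 gives a deadline of 5 September 2023, before any tolling.
The period was tolled for 188 days by the emergency suspension of filing deadlines (28 November 2022 to 4 June 2023), pushing the deadline to 11 March 2024.
Because the automatic bankruptcy stay ran from 28 November 2023 to 2 July 2024, the deadline is extended by 217 days to 14 October 2024.
The other events in the timeline have no effect on the limitation period under the stated rules.
The 9 January 2025 filing falls after the 14 October 2024 deadline; the claim is time-barred.

TIME-BARRED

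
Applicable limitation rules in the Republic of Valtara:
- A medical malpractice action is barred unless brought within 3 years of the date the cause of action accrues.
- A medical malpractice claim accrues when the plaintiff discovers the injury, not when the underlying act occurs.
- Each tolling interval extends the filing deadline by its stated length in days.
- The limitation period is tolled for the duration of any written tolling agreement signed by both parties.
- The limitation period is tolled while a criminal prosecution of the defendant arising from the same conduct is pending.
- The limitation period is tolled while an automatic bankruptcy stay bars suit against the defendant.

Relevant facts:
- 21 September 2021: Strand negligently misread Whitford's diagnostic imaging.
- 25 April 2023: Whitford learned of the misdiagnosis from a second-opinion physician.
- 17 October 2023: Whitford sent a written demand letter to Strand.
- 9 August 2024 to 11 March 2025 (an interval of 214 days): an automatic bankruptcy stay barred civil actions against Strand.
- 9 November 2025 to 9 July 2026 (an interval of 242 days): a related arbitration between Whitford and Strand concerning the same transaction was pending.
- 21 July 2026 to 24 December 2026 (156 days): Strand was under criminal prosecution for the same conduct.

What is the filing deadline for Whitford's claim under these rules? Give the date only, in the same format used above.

30 April 2027

Under the discovery rule, the claim accrued on 25 April 2023, when Whitford discovered the injury — not on the 21 September 2021 date of the underlying act.
Adding the 3 years base period to 25 April 2023 gives a deadline of 25 April 2026, before any tolling.
Because the automatic bankruptcy stay ran from 9 August 2024 to 11 March 2025, the deadline is extended by 214 days to 25 November 2026.
The pending criminal prosecution from 21 July 2026 to 24 December 2026 tolled the period for 156 days, extending the deadline to 30 April 2027.
Although a pending arbitration ran from 9 November 2025 to 9 July 2026, the stated rules do not make that a tolling event, so it is disregarded.
None of the other events listed affects the running of the period under the stated rules.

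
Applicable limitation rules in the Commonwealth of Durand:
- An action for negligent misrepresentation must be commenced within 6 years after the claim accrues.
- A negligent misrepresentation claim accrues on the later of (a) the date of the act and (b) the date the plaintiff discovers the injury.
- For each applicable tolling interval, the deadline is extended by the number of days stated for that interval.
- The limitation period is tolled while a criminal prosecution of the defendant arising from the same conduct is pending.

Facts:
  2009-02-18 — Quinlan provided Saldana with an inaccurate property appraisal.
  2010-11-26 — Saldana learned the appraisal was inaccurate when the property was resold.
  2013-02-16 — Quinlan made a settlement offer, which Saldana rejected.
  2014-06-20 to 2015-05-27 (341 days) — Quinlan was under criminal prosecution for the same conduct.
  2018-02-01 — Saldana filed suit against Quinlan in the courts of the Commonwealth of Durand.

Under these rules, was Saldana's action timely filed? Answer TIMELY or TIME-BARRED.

The claim accrued on 2010-11-26 — the later of the 2009-02-18 act and the 2010-11-26 discovery.
The untolled deadline — 6 years after 2010-11-26 — is 2016-11-26.
Because the pending criminal prosecution ran from 2014-06-20 to 2015-05-27, the deadline is extended by 341 days to 2017-11-02.
The other events in the timeline have no effect on the limitation period under the stated rules.
Filing on 2018-02-01 missed the 2017-11-02 deadline — the action is time-barred.

TIME-BARRED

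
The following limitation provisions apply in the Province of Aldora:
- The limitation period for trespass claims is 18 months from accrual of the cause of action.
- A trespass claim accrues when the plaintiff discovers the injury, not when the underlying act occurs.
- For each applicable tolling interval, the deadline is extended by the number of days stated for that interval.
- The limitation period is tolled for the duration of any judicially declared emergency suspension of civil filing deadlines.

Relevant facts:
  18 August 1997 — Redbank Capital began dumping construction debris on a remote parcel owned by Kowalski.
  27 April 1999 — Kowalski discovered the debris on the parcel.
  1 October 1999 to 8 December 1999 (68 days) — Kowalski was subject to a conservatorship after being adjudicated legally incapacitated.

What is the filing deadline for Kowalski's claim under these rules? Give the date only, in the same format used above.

27 October 2000

Under the discovery rule, the claim accrued on 27 April 1999, when Kowalski discovered the injury — not on the 18 August 1997 date of the underlying act.
18 months from 27 April 1999 is 27 October 2000.
No stated provision tolls the period for the plaintiff's incapacity, so the interval from 1 October 1999 to 8 December 1999 has no effect on the deadline.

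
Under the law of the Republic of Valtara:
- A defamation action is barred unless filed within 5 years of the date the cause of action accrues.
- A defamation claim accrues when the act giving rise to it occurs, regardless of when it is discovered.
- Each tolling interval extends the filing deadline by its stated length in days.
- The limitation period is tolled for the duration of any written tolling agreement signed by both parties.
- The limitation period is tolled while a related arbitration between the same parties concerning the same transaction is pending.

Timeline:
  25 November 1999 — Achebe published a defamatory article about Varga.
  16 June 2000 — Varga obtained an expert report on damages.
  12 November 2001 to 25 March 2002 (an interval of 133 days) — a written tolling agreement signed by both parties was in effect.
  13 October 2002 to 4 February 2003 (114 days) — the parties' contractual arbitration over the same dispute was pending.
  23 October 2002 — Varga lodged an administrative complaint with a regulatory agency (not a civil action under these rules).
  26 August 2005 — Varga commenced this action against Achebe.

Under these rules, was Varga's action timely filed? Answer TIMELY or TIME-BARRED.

The limitation period began to run on 25 November 1999.
5 years from 25 November 1999 is 25 November 2004.
Because the written tolling agreement ran from 12 November 2001 to 25 March 2002, the deadline is extended by 133 days to 7 April 2005.
Because the pending related arbitration ran from 13 October 2002 to 4 February 2003, the deadline is extended by 114 days to 30 July 2005.
Nothing else in the chronology tolls or restarts the period.
Varga filed on 26 August 2005, after the 30 July 2005 deadline, so the action is time-barred.

TIME-BARRED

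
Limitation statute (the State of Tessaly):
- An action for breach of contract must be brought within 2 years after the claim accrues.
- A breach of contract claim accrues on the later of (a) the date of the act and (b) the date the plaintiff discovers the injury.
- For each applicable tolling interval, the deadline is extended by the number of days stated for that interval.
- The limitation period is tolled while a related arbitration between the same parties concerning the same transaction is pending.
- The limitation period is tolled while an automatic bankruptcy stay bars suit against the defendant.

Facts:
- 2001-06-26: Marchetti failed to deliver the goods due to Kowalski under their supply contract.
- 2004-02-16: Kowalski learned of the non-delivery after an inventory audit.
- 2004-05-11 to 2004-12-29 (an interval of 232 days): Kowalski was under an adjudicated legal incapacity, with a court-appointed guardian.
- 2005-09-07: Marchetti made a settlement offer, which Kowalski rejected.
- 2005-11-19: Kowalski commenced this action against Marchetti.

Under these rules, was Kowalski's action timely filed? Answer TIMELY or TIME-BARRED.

TIMELY

Because discovery on 2004-02-16 post-dates the 2001-06-26 act, accrual under the later-of rule falls on 2004-02-16.
2 years from 2004-02-16 is 2006-02-16.
The plaintiff's legal incapacity from 2004-05-11 to 2004-12-29 does not toll the period, because no stated rule makes the plaintiff's incapacity a tolling event.
Nothing else in the chronology tolls or restarts the period.
The 2005-11-19 filing precedes the 2006-02-16 deadline; the claim is timely.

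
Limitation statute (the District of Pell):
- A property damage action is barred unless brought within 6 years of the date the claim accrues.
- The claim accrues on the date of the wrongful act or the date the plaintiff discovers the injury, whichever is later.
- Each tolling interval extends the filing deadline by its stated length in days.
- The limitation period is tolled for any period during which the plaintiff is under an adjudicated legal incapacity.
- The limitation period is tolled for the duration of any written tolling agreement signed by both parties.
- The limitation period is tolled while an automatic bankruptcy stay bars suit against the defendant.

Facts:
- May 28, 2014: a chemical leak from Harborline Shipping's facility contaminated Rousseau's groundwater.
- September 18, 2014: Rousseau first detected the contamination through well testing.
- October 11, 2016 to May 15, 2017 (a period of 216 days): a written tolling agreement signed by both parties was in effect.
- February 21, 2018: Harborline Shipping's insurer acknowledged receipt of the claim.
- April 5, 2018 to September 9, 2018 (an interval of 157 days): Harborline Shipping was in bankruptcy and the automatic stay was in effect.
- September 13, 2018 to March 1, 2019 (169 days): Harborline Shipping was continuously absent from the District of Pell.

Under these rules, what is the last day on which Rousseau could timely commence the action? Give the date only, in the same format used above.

September 26, 2021

The claim accrued on September 18, 2014 — the later of the May 28, 2014 act and the September 18, 2014 discovery.
Adding the 6 years base period to September 18, 2014 gives a deadline of September 18, 2020, before any tolling.
Because the written tolling agreement ran from October 11, 2016 to May 15, 2017, the deadline is extended by 216 days to April 22, 2021.
The period was tolled for 157 days by the automatic bankruptcy stay (April 5, 2018 to September 9, 2018), pushing the deadline to September 26, 2021.
No stated provision tolls the period for the defendant's absence, so the interval from September 13, 2018 to March 1, 2019 has no effect on the deadline.
Nothing else in the chronology tolls or restarts the period.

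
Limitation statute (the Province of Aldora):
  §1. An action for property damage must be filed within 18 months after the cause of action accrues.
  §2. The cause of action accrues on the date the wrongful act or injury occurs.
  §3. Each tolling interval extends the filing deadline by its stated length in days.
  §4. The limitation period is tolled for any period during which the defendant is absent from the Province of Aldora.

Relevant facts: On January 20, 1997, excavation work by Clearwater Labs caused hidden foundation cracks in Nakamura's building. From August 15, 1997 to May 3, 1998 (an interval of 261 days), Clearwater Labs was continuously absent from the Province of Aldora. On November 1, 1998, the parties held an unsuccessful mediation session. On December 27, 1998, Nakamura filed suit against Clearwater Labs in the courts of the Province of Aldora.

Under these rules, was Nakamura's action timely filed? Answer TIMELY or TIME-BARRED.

The cause of action accrued on January 20, 1997, the date of the act.
Adding the 18 months base period to January 20, 1997 gives a deadline of July 20, 1998, before any tolling.
Because the defendant's absence from the jurisdiction ran from August 15, 1997 to May 3, 1998, the deadline is extended by 261 days to April 7, 1999.
None of the other events listed affects the running of the period under the stated rules.
Filing on December 27, 1998 beat the April 7, 1999 deadline — the action is timely.

TIMELY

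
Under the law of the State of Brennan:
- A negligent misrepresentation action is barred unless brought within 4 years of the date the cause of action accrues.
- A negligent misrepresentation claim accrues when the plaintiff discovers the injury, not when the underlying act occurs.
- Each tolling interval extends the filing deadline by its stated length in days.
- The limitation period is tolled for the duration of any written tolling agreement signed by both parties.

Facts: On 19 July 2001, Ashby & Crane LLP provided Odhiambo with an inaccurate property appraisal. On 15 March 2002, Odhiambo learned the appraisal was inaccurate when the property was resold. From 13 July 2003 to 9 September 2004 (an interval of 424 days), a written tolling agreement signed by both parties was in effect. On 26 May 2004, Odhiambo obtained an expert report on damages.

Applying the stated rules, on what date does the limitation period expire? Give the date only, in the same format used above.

The claim did not accrue until Odhiambo discovered the injury on 15 March 2002; the 19 July 2001 act date does not start the clock under the stated rule.
The untolled deadline — 4 years after 15 March 2002 — is 15 March 2006.
The written tolling agreement from 13 July 2003 to 9 September 2004 tolled the period for 424 days, extending the deadline to 13 May 2007.
Nothing else in the chronology tolls or restarts the period.

13 May 2007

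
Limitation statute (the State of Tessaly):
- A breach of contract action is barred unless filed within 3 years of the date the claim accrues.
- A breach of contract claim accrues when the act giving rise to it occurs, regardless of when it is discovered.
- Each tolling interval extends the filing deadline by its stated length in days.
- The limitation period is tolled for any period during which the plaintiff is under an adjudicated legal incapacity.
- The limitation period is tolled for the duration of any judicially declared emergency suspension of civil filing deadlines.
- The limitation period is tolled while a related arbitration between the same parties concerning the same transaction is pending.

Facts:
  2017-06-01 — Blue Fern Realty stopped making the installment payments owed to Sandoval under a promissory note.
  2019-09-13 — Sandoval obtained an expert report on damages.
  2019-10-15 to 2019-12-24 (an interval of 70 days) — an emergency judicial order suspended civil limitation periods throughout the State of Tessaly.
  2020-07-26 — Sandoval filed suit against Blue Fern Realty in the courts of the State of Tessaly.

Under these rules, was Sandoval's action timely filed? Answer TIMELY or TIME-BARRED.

The limitation period began to run on 2017-06-01.
3 years from 2017-06-01 is 2020-06-01.
The emergency suspension of filing deadlines from 2019-10-15 to 2019-12-24 tolled the period for 70 days, extending the deadline to 2020-08-10.
Nothing else in the chronology tolls or restarts the period.
The 2020-07-26 filing precedes the 2020-08-10 deadline; the claim is timely.

TIMELY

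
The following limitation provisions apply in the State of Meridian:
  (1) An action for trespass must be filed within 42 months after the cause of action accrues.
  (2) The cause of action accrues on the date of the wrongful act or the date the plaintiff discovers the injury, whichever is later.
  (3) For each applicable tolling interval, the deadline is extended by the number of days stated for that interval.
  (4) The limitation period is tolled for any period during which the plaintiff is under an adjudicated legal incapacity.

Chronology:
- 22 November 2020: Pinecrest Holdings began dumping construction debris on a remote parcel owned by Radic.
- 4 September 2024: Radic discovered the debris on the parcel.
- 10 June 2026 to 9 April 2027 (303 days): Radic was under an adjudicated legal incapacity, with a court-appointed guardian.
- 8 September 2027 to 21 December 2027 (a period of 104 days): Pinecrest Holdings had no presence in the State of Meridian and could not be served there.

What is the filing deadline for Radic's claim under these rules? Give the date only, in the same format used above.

1 January 2029

Taking the later of the act (22 November 2020) and discovery (4 September 2024), the claim accrued on 4 September 2024.
42 months from 4 September 2024 is 4 March 2028.
Because the plaintiff's legal incapacity ran from 10 June 2026 to 9 April 2027, the deadline is extended by 303 days to 1 January 2029.
No stated provision tolls the period for the defendant's absence, so the interval from 8 September 2027 to 21 December 2027 has no effect on the deadline.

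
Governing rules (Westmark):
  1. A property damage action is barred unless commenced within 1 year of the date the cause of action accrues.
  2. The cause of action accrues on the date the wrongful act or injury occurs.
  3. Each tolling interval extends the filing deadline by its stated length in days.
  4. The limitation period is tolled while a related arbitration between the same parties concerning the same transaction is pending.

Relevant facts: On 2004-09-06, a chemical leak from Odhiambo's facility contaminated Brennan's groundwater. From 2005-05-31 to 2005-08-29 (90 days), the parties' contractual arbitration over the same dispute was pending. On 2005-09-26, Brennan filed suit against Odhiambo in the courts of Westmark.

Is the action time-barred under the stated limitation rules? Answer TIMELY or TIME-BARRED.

The cause of action accrued on 2004-09-06, the date of the act.
The untolled deadline — 1 year after 2004-09-06 — is 2005-09-06.
The pending related arbitration from 2005-05-31 to 2005-08-29 tolled the period for 90 days, extending the deadline to 2005-12-05.
The 2005-09-26 filing precedes the 2005-12-05 deadline; the claim is timely.

TIMELY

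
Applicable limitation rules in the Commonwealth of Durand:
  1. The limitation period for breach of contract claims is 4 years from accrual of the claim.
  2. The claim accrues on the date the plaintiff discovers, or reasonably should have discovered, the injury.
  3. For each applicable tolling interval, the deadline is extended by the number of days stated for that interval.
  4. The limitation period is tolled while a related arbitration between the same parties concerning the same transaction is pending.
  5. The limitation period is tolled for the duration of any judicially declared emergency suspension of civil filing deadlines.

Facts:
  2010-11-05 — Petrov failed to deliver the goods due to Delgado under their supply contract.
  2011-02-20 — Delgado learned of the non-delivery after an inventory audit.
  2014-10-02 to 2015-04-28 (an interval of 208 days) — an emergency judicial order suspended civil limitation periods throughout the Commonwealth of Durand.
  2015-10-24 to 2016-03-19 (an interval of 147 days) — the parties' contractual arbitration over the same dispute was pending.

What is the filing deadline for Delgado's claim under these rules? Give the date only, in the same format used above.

Under the discovery rule, the claim accrued on 2011-02-20, when Delgado discovered the injury — not on the 2010-11-05 date of the underlying act.
4 years from 2011-02-20 is 2015-02-20.
The emergency suspension of filing deadlines from 2014-10-02 to 2015-04-28 tolled the period for 208 days, extending the deadline to 2015-09-16.
By the time the pending related arbitration began on 2015-10-24, the limitation period had already expired on 2015-09-16; that interval cannot revive it.

2015-09-16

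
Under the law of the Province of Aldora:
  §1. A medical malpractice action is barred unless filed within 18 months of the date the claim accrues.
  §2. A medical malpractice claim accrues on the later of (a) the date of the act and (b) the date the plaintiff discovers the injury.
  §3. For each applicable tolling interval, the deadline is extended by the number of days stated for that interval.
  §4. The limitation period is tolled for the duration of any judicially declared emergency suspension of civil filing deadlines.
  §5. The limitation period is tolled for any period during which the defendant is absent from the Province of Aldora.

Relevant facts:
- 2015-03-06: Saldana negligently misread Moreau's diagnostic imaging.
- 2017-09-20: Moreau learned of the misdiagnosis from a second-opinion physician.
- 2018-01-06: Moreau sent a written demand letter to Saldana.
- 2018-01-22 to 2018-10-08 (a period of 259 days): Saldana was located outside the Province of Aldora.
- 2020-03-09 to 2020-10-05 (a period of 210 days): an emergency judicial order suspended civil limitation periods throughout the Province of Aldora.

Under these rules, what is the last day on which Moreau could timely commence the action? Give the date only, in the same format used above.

2019-12-04

The claim accrued on 2017-09-20 — the later of the 2015-03-06 act and the 2017-09-20 discovery.
Adding the 18 months base period to 2017-09-20 gives a deadline of 2019-03-20, before any tolling.
The defendant's absence from the jurisdiction from 2018-01-22 to 2018-10-08 tolled the period for 259 days, extending the deadline to 2019-12-04.
The emergency suspension of filing deadlines starting 2020-03-09 came too late — the period had run on 2019-12-04 — and so does not extend the deadline.
None of the other events listed affects the running of the period under the stated rules.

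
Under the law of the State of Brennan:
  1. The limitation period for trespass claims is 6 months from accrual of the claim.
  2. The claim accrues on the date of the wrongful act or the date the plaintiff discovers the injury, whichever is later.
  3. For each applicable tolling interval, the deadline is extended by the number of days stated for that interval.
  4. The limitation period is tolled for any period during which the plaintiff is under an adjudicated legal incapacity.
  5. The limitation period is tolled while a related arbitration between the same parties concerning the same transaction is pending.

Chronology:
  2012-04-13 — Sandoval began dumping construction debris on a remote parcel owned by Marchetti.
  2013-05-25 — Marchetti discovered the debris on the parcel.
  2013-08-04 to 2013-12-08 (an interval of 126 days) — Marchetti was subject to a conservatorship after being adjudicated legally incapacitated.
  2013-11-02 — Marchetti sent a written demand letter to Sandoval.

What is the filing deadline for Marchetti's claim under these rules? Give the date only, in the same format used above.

Because discovery on 2013-05-25 post-dates the 2012-04-13 act, accrual under the later-of rule falls on 2013-05-25.
6 months from 2013-05-25 is 2013-11-25.
The period was tolled for 126 days by the plaintiff's legal incapacity (2013-08-04 to 2013-12-08), pushing the deadline to 2014-03-31.
None of the other events listed affects the running of the period under the stated rules.

2014-03-31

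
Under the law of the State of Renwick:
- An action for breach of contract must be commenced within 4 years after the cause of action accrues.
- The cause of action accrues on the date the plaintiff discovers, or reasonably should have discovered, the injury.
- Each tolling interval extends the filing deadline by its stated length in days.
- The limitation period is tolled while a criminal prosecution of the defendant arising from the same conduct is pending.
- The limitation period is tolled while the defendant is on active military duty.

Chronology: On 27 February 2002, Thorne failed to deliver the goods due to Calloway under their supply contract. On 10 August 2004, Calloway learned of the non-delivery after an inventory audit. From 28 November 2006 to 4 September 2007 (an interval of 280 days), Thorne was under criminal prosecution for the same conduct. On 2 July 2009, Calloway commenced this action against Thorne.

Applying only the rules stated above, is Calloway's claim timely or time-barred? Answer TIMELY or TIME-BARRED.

TIME-BARRED

The claim did not accrue until Calloway discovered the injury on 10 August 2004; the 27 February 2002 act date does not start the clock under the stated rule.
The untolled deadline — 4 years after 10 August 2004 — is 10 August 2008.
The pending criminal prosecution from 28 November 2006 to 4 September 2007 tolled the period for 280 days, extending the deadline to 17 May 2009.
The 2 July 2009 filing falls after the 17 May 2009 deadline; the claim is time-barred.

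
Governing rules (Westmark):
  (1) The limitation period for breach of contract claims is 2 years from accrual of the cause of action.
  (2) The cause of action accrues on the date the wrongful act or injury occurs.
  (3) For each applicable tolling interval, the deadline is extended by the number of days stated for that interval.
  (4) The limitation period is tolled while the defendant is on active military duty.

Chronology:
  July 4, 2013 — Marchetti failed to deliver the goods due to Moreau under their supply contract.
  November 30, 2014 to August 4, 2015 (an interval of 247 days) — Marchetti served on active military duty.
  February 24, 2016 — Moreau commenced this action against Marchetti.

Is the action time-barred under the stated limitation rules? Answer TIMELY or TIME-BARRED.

TIMELY

The claim accrued on July 4, 2013, when the wrongful act occurred.
2 years from July 4, 2013 is July 4, 2015.
The period was tolled for 247 days by the defendant's active military service (November 30, 2014 to August 4, 2015), pushing the deadline to March 7, 2016.
Filing on February 24, 2016 beat the March 7, 2016 deadline — the action is timely.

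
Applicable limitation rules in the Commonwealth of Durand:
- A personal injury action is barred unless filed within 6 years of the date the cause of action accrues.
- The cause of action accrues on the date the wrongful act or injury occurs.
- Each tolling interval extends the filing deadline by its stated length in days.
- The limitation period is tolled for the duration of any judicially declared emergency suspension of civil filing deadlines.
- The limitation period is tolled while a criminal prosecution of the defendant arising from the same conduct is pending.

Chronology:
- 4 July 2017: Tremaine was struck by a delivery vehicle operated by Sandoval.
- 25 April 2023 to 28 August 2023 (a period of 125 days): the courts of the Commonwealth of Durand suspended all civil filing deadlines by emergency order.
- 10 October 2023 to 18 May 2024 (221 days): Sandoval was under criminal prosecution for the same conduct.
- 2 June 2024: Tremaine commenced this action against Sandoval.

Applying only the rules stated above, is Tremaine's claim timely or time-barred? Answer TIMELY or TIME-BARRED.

TIMELY

The claim accrued on 4 July 2017, when the wrongful act occurred.
The untolled deadline — 6 years after 4 July 2017 — is 4 July 2023.
Because the emergency suspension of filing deadlines ran from 25 April 2023 to 28 August 2023, the deadline is extended by 125 days to 6 November 2023.
The period was tolled for 221 days by the pending criminal prosecution (10 October 2023 to 18 May 2024), pushing the deadline to 14 June 2024.
Tremaine filed on 2 June 2024, before the 14 June 2024 deadline, so the action is timely.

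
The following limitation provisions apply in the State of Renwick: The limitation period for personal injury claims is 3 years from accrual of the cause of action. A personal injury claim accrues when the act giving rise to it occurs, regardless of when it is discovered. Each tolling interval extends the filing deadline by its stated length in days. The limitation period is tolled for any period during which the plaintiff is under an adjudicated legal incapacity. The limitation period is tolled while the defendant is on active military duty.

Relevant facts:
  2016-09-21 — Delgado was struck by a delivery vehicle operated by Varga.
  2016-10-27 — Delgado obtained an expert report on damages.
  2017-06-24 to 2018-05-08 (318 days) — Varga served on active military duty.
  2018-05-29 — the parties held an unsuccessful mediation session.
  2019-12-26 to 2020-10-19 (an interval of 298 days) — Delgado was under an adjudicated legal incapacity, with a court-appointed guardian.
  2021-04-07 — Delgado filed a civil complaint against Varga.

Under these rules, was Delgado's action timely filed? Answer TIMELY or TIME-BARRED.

TIMELY

The claim accrued on 2016-09-21, when the wrongful act occurred.
Adding the 3 years base period to 2016-09-21 gives a deadline of 2019-09-21, before any tolling.
The period was tolled for 318 days by the defendant's active military service (2017-06-24 to 2018-05-08), pushing the deadline to 2020-08-04.
The period was tolled for 298 days by the plaintiff's legal incapacity (2019-12-26 to 2020-10-19), pushing the deadline to 2021-05-29.
None of the other events listed affects the running of the period under the stated rules.
The 2021-04-07 filing precedes the 2021-05-29 deadline; the claim is timely.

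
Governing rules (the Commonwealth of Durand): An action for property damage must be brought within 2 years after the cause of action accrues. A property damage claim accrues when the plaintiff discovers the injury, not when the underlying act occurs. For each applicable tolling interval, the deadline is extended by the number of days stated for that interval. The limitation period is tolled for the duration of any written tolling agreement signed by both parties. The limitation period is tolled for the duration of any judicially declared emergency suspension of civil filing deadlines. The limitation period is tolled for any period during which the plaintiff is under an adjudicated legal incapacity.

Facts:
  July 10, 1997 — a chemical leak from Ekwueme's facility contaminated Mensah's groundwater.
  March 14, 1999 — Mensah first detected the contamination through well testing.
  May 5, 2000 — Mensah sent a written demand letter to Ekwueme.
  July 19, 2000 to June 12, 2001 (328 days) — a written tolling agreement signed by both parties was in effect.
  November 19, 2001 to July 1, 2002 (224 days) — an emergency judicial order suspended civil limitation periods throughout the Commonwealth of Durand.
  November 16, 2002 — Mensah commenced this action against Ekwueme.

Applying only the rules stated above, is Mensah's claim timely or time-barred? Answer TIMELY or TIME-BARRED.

TIME-BARRED

The claim did not accrue until Mensah discovered the injury on March 14, 1999; the July 10, 1997 act date does not start the clock under the stated rule.
Adding the 2 years base period to March 14, 1999 gives a deadline of March 14, 2001, before any tolling.
The period was tolled for 328 days by the written tolling agreement (July 19, 2000 to June 12, 2001), pushing the deadline to February 5, 2002.
The period was tolled for 224 days by the emergency suspension of filing deadlines (November 19, 2001 to July 1, 2002), pushing the deadline to September 17, 2002.
The other events in the timeline have no effect on the limitation period under the stated rules.
Filing on November 16, 2002 missed the September 17, 2002 deadline — the action is time-barred.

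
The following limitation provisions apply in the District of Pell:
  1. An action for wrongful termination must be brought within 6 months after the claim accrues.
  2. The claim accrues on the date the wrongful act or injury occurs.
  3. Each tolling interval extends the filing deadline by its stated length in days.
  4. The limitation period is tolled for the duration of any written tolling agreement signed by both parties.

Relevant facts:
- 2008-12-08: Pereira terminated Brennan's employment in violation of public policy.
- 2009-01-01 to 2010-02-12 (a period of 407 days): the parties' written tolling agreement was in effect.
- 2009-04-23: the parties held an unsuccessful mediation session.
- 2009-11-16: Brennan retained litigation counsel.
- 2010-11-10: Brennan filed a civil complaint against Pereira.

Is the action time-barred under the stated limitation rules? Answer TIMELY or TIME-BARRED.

The limitation period began to run on 2008-12-08.
6 months from 2008-12-08 is 2009-06-08.
The period was tolled for 407 days by the written tolling agreement (2009-01-01 to 2010-02-12), pushing the deadline to 2010-07-20.
None of the other events listed affects the running of the period under the stated rules.
Filing on 2010-11-10 missed the 2010-07-20 deadline — the action is time-barred.

TIME-BARRED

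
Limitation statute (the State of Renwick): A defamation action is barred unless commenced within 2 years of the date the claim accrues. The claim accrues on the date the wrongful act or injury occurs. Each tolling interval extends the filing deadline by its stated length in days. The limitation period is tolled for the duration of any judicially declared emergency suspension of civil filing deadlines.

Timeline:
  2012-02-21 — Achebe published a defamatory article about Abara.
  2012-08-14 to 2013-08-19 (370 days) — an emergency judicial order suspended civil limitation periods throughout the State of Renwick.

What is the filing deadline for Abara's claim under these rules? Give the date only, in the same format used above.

The limitation period began to run on 2012-02-21.
2 years from 2012-02-21 is 2014-02-21.
Because the emergency suspension of filing deadlines ran from 2012-08-14 to 2013-08-19, the deadline is extended by 370 days to 2015-02-26.

2015-02-26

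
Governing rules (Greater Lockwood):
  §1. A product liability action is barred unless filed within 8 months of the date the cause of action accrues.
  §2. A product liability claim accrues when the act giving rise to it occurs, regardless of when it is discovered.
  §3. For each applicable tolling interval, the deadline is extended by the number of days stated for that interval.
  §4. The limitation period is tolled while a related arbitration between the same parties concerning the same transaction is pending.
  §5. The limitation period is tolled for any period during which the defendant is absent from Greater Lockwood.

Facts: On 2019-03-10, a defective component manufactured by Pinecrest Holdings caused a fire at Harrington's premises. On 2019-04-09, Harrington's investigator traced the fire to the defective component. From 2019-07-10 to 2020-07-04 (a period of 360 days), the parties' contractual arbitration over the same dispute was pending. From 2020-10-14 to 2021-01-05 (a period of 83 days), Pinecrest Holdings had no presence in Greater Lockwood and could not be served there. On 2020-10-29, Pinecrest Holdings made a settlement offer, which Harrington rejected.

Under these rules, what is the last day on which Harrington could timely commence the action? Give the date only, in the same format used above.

Accrual is governed by the date of the act, so the period began to run on 2019-03-10; the later discovery on 2019-04-09 is irrelevant under the stated rule.
The untolled deadline — 8 months after 2019-03-10 — is 2019-11-10.
The pending related arbitration from 2019-07-10 to 2020-07-04 tolled the period for 360 days, extending the deadline to 2020-11-04.
The defendant's absence from the jurisdiction from 2020-10-14 to 2021-01-05 tolled the period for 83 days, extending the deadline to 2021-01-26.
The other events in the timeline have no effect on the limitation period under the stated rules.

2021-01-26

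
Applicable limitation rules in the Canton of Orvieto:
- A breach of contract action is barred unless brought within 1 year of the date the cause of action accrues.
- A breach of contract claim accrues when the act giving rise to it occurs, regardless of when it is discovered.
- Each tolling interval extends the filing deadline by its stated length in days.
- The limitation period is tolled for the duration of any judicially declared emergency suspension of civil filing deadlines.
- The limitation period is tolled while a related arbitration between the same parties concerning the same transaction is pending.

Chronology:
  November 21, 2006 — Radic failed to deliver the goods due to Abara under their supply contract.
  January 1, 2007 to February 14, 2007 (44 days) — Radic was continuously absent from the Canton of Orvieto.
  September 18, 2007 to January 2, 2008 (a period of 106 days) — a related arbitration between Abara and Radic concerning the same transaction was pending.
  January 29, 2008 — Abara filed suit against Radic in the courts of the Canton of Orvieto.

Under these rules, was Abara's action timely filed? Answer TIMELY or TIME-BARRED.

The cause of action accrued on November 21, 2006, the date of the act.
Adding the 1 year base period to November 21, 2006 gives a deadline of November 21, 2007, before any tolling.
The pending related arbitration from September 18, 2007 to January 2, 2008 tolled the period for 106 days, extending the deadline to March 6, 2008.
The defendant's absence from the jurisdiction from January 1, 2007 to February 14, 2007 does not toll the period, because no stated rule makes the defendant's absence a tolling event.
The January 29, 2008 filing precedes the March 6, 2008 deadline; the claim is timely.

TIMELY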